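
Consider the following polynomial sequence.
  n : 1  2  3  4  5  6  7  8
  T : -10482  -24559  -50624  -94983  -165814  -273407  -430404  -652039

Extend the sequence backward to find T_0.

-3719

D1: -14077, -26065, -44359, -70831, -107593, -156997, -221635
D2: -11988, -18294, -26472, -36762, -49404, -64638
D3: -6306, -8178, -10290, -12642, -15234
D4: -1872, -2112, -2352, -2592
D5: -240, -240, -240
The fifth differences are constant at -240.
Work back: -1872 + 240 = -1632;  -6306 + 1632 = -4674;  -11988 + 4674 = -7314;  -14077 + 7314 = -6763;  -10482 + 6763 = -3719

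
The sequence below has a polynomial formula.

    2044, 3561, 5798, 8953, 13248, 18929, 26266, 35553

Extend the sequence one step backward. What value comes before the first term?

1073

1517  2237  3155  4295  5681  7337  9287
720  918  1140  1386  1656  1950
198  222  246  270  294
24  24  24  24
The fourth differences are constant at 24.
Work back: 198 − 24 = 174;  720 − 174 = 546;  1517 − 546 = 971;  2044 − 971 = 1073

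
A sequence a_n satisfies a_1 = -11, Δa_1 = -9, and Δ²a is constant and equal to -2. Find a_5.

-59

Build the table forward from the leading diagonal:
D2: -2  -2  -2  -2  -2
D1: -9  -11  -13  -15  -17
a: -11  -20  -31  -44  -59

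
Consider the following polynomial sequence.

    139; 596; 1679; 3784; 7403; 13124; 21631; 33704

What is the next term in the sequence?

D1: 457, 1083, 2105, 3619, 5721, 8507, 12073
D2: 626, 1022, 1514, 2102, 2786, 3566
D3: 396, 492, 588, 684, 780
D4: 96, 96, 96, 96
Constant fourth difference = 96, so extend:
780 + 96 = 876;  3566 + 876 = 4442;  12073 + 4442 = 16515;  33704 + 16515 = 50219

50219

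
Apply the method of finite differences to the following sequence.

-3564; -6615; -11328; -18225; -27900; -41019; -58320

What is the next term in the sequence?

Δ: -3051  -4713  -6897  -9675  -13119  -17301
Δ²: -1662  -2184  -2778  -3444  -4182
Δ³: -522  -594  -666  -738
Δ⁴: -72  -72  -72
Fourth differences constant at -72.
-738 − 72 = -810;  -4182 − 810 = -4992;  -17301 − 4992 = -22293;  -58320 − 22293 = -80613

-80613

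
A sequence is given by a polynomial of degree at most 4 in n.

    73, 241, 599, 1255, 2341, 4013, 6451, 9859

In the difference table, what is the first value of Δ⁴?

24

D1: 168, 358, 656, 1086, 1672, 2438, 3408
D2: 190, 298, 430, 586, 766, 970
D3: 108, 132, 156, 180, 204
D4: 24, 24, 24, 24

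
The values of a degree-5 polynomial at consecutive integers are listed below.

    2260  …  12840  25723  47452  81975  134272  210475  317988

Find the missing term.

5767

Using the last 7 terms:
D1: 12883  21729  34523  52297  76203  107513
D2: 8846  12794  17774  23906  31310
D3: 3948  4980  6132  7404
D4: 1032  1152  1272
D5: 120  120
Constant fifth difference = 120.
Extend backward: 1032 − 120 = 912;  3948 − 912 = 3036;  8846 − 3036 = 5810;  12883 − 5810 = 7073;  12840 − 7073 = 5767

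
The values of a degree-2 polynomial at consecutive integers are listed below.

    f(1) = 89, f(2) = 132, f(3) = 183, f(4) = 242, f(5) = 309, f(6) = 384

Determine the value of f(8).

558

43 , 51 , 59 , 67 , 75
8 , 8 , 8 , 8
Constant second difference = 8, so extend:
75 + 8 = 83;  384 + 83 = 467
83 + 8 = 91;  467 + 91 = 558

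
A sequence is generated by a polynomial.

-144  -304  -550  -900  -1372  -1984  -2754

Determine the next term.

-3700

-160  -246  -350  -472  -612  -770
-86  -104  -122  -140  -158
-18  -18  -18  -18
Constant third difference = -18, so extend:
-158 − 18 = -176;  -770 − 176 = -946;  -2754 − 946 = -3700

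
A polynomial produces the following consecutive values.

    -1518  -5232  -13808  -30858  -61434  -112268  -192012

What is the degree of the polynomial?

5

First differences: -3714, -8576, -17050, -30576, -50834, -79744
Second differences: -4862, -8474, -13526, -20258, -28910
Third differences: -3612, -5052, -6732, -8652
Fourth differences: -1440, -1680, -1920
Fifth differences: -240, -240
The fifth differences are constant, so the polynomial has degree 5.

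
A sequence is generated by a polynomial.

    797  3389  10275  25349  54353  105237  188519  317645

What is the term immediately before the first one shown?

Δ: 2592, 6886, 15074, 29004, 50884, 83282, 129126
Δ²: 4294, 8188, 13930, 21880, 32398, 45844
Δ³: 3894, 5742, 7950, 10518, 13446
Δ⁴: 1848, 2208, 2568, 2928
Δ⁵: 360, 360, 360
The fifth differences are constant at 360.
Work back: 1848 − 360 = 1488;  3894 − 1488 = 2406;  4294 − 2406 = 1888;  2592 − 1888 = 704;  797 − 704 = 93

93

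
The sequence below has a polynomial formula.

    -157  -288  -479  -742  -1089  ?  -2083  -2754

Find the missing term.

Using the first 5 terms:
Δ: -131  -191  -263  -347
Δ²: -60  -72  -84
Δ³: -12  -12
Constant third difference = -12.
Extend forward: -84 − 12 = -96;  -347 − 96 = -443;  -1089 − 443 = -1532

-1532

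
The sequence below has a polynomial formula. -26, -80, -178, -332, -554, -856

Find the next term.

-1250

-54, -98, -154, -222, -302
-44, -56, -68, -80
-12, -12, -12
Third differences constant at -12.
-80 − 12 = -92;  -302 − 92 = -394;  -856 − 394 = -1250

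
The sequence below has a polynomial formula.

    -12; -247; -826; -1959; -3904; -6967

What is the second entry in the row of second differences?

-554

D1: -235, -579, -1133, -1945, -3063
D2: -344, -554, -812, -1118
D3: -210, -258, -306
D4: -48, -48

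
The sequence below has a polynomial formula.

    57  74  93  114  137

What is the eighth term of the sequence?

218

D1: 17 , 19 , 21 , 23
D2: 2 , 2 , 2
Constant second difference = 2, so extend:
23 + 2 = 25;  137 + 25 = 162
25 + 2 = 27;  162 + 27 = 189
27 + 2 = 29;  189 + 29 = 218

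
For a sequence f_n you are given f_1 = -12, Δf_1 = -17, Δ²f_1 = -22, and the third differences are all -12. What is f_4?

-141

Build the table forward from the leading diagonal:
Third differences: -12, -12, -12, -12
Second differences: -22, -34, -46, -58
First differences: -17, -39, -73, -119
f: -12, -29, -68, -141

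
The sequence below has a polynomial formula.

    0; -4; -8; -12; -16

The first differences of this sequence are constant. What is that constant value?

D1: -4, -4, -4, -4

-4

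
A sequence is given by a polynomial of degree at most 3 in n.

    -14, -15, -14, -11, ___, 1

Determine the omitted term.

Using the first 4 terms:
First differences: -1  1  3
Second differences: 2  2
Constant second difference = 2.
Extend forward: 3 + 2 = 5;  -11 + 5 = -6

-6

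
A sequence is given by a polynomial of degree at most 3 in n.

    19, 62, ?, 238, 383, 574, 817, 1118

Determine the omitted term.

Using the last 5 terms:
D1: 145, 191, 243, 301
D2: 46, 52, 58
D3: 6, 6
Constant third difference = 6.
Extend backward: 46 − 6 = 40;  145 − 40 = 105;  238 − 105 = 133

133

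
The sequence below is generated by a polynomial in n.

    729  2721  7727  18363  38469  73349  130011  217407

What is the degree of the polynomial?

5

First differences: 1992, 5006, 10636, 20106, 34880, 56662, 87396
Second differences: 3014, 5630, 9470, 14774, 21782, 30734
Third differences: 2616, 3840, 5304, 7008, 8952
Fourth differences: 1224, 1464, 1704, 1944
Fifth differences: 240, 240, 240
The fifth differences are constant, so the polynomial has degree 5.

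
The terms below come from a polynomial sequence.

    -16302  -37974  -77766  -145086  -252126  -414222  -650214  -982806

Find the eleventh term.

-2852742

D1: -21672 , -39792 , -67320 , -107040 , -162096 , -235992 , -332592
D2: -18120 , -27528 , -39720 , -55056 , -73896 , -96600
D3: -9408 , -12192 , -15336 , -18840 , -22704
D4: -2784 , -3144 , -3504 , -3864
D5: -360 , -360 , -360
Fifth differences constant at -360.
-3864 − 360 = -4224;  -22704 − 4224 = -26928;  -96600 − 26928 = -123528;  -332592 − 123528 = -456120;  -982806 − 456120 = -1438926
-4224 − 360 = -4584;  -26928 − 4584 = -31512;  -123528 − 31512 = -155040;  -456120 − 155040 = -611160;  -1438926 − 611160 = -2050086
-4584 − 360 = -4944;  -31512 − 4944 = -36456;  -155040 − 36456 = -191496;  -611160 − 191496 = -802656;  -2050086 − 802656 = -2852742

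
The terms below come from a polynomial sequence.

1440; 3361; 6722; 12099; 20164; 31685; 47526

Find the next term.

Δ: 1921, 3361, 5377, 8065, 11521, 15841
Δ²: 1440, 2016, 2688, 3456, 4320
Δ³: 576, 672, 768, 864
Δ⁴: 96, 96, 96
The fourth differences are constant (96).
864 + 96 = 960;  4320 + 960 = 5280;  15841 + 5280 = 21121;  47526 + 21121 = 68647

68647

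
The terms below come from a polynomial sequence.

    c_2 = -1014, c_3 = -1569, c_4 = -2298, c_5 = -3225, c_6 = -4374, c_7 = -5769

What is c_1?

-609

-555, -729, -927, -1149, -1395
-174, -198, -222, -246
-24, -24, -24
The third differences are constant at -24.
Work back: -174 + 24 = -150;  -555 + 150 = -405;  -1014 + 405 = -609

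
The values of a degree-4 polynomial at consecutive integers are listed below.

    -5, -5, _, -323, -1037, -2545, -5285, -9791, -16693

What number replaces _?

Using the last 6 terms:
D1: -714, -1508, -2740, -4506, -6902
D2: -794, -1232, -1766, -2396
D3: -438, -534, -630
D4: -96, -96
Constant fourth difference = -96.
Extend backward: -438 + 96 = -342;  -794 + 342 = -452;  -714 + 452 = -262;  -323 + 262 = -61

-61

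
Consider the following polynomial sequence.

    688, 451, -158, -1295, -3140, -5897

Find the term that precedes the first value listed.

-237, -609, -1137, -1845, -2757
-372, -528, -708, -912
-156, -180, -204
-24, -24
The fourth differences are constant at -24.
Work back: -156 + 24 = -132;  -372 + 132 = -240;  -237 + 240 = 3;  688 − 3 = 685

685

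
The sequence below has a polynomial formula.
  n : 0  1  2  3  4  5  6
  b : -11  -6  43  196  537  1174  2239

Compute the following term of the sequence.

3888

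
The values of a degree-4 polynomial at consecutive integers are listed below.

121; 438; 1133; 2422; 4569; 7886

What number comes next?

12733

D1: 317, 695, 1289, 2147, 3317
D2: 378, 594, 858, 1170
D3: 216, 264, 312
D4: 48, 48
Fourth differences constant at 48.
312 + 48 = 360;  1170 + 360 = 1530;  3317 + 1530 = 4847;  7886 + 4847 = 12733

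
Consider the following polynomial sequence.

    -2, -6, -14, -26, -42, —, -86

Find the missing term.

-62

Using the first 5 terms:
-4, -8, -12, -16
-4, -4, -4
Constant second difference = -4.
Extend forward: -16 − 4 = -20;  -42 − 20 = -62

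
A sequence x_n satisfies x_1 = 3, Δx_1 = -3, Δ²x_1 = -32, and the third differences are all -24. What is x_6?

-572

Build the table forward from the leading diagonal:
Third differences: -24, -24, -24, -24, -24, -24
Second differences: -32, -56, -80, -104, -128, -152
First differences: -3, -35, -91, -171, -275, -403
x: 3, 0, -35, -126, -297, -572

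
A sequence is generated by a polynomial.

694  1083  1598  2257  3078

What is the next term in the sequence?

4079

D1: 389, 515, 659, 821
D2: 126, 144, 162
D3: 18, 18
Constant third difference = 18, so extend:
162 + 18 = 180;  821 + 180 = 1001;  3078 + 1001 = 4079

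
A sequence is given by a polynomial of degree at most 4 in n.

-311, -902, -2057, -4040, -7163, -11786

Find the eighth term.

First differences: -591  -1155  -1983  -3123  -4623
Second differences: -564  -828  -1140  -1500
Third differences: -264  -312  -360
Fourth differences: -48  -48
The fourth differences are constant (-48).
-360 − 48 = -408;  -1500 − 408 = -1908;  -4623 − 1908 = -6531;  -11786 − 6531 = -18317
-408 − 48 = -456;  -1908 − 456 = -2364;  -6531 − 2364 = -8895;  -18317 − 8895 = -27212

-27212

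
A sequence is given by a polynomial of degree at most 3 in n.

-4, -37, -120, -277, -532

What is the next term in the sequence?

Δ: -33, -83, -157, -255
Δ²: -50, -74, -98
Δ³: -24, -24
Constant third difference = -24, so extend:
-98 − 24 = -122;  -255 − 122 = -377;  -532 − 377 = -909

-909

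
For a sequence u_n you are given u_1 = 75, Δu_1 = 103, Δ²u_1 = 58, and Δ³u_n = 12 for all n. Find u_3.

Build the table forward from the leading diagonal:
Δ³: 12, 12, 12
Δ²: 58, 70, 82
Δ: 103, 161, 231
u: 75, 178, 339

339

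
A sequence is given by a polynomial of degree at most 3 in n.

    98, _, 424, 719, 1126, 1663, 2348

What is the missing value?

223

Using the last 5 terms:
D1: 295, 407, 537, 685
D2: 112, 130, 148
D3: 18, 18
Constant third difference = 18.
Extend backward: 112 − 18 = 94;  295 − 94 = 201;  424 − 201 = 223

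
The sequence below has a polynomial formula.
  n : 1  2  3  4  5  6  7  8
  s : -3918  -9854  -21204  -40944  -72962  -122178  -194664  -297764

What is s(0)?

-1212

D1: -5936, -11350, -19740, -32018, -49216, -72486, -103100
D2: -5414, -8390, -12278, -17198, -23270, -30614
D3: -2976, -3888, -4920, -6072, -7344
D4: -912, -1032, -1152, -1272
D5: -120, -120, -120
The fifth differences are constant at -120.
Work back: -912 + 120 = -792;  -2976 + 792 = -2184;  -5414 + 2184 = -3230;  -5936 + 3230 = -2706;  -3918 + 2706 = -1212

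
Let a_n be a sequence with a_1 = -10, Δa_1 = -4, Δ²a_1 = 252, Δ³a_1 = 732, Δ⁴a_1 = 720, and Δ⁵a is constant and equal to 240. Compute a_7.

Build the table forward from the leading diagonal:
Fifth differences: 240, 240, 240, 240, 240, 240, 240
Fourth differences: 720, 960, 1200, 1440, 1680, 1920, 2160
Third differences: 732, 1452, 2412, 3612, 5052, 6732, 8652
Second differences: 252, 984, 2436, 4848, 8460, 13512, 20244
First differences: -4, 248, 1232, 3668, 8516, 16976, 30488
a: -10, -14, 234, 1466, 5134, 13650, 30626

30626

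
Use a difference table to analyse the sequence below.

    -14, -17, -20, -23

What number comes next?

-26

Δ: -3  -3  -3
First differences constant at -3.
-23 − 3 = -26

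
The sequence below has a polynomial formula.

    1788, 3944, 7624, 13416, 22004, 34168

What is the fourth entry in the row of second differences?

First differences: 2156, 3680, 5792, 8588, 12164
Second differences: 1524, 2112, 2796, 3576
Third differences: 588, 684, 780
Fourth differences: 96, 96

3576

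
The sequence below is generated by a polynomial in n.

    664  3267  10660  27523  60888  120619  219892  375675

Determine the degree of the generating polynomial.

2603, 7393, 16863, 33365, 59731, 99273, 155783
4790, 9470, 16502, 26366, 39542, 56510
4680, 7032, 9864, 13176, 16968
2352, 2832, 3312, 3792
480, 480, 480
The fifth differences are constant, so the polynomial has degree 5.

5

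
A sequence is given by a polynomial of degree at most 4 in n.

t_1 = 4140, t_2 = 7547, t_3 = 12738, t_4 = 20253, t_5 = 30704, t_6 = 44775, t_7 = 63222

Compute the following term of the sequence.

Δ: 3407, 5191, 7515, 10451, 14071, 18447
Δ²: 1784, 2324, 2936, 3620, 4376
Δ³: 540, 612, 684, 756
Δ⁴: 72, 72, 72
Constant fourth difference = 72, so extend:
756 + 72 = 828;  4376 + 828 = 5204;  18447 + 5204 = 23651;  63222 + 23651 = 86873

86873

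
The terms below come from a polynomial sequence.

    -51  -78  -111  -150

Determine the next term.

-195

First differences: -27 , -33 , -39
Second differences: -6 , -6
Second differences constant at -6.
-39 − 6 = -45;  -150 − 45 = -195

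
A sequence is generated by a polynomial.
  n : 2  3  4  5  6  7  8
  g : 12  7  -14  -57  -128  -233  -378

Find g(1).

First differences: -5, -21, -43, -71, -105, -145
Second differences: -16, -22, -28, -34, -40
Third differences: -6, -6, -6, -6
The third differences are constant at -6.
Work back: -16 + 6 = -10;  -5 + 10 = 5;  12 − 5 = 7

7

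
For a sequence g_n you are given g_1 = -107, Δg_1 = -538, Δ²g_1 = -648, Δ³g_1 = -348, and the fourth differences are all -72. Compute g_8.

-32181

Build the table forward from the leading diagonal:
D4: -72  -72  -72  -72  -72  -72  -72  -72
D3: -348  -420  -492  -564  -636  -708  -780  -852
D2: -648  -996  -1416  -1908  -2472  -3108  -3816  -4596
D1: -538  -1186  -2182  -3598  -5506  -7978  -11086  -14902
g: -107  -645  -1831  -4013  -7611  -13117  -21095  -32181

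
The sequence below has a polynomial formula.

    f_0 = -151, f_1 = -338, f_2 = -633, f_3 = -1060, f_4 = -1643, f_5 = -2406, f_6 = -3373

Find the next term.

D1: -187 , -295 , -427 , -583 , -763 , -967
D2: -108 , -132 , -156 , -180 , -204
D3: -24 , -24 , -24 , -24
Third differences constant at -24.
-204 − 24 = -228;  -967 − 228 = -1195;  -3373 − 1195 = -4568

-4568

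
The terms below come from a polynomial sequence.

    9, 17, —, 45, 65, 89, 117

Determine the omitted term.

Using the last 4 terms:
D1: 20  24  28
D2: 4  4
Constant second difference = 4.
Extend backward: 20 − 4 = 16;  45 − 16 = 29

29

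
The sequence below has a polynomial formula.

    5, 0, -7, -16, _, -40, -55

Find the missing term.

-27

Using the first 4 terms:
-5  -7  -9
-2  -2
Constant second difference = -2.
Extend forward: -9 − 2 = -11;  -16 − 11 = -27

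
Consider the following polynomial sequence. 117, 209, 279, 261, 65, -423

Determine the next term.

-1341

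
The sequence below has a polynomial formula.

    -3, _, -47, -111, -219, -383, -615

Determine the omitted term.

Using the last 5 terms:
First differences: -64, -108, -164, -232
Second differences: -44, -56, -68
Third differences: -12, -12
Constant third difference = -12.
Extend backward: -44 + 12 = -32;  -64 + 32 = -32;  -47 + 32 = -15

-15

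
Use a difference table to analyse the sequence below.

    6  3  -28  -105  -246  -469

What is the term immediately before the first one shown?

First differences: -3  -31  -77  -141  -223
Second differences: -28  -46  -64  -82
Third differences: -18  -18  -18
The third differences are constant at -18.
Work back: -28 + 18 = -10;  -3 + 10 = 7;  6 − 7 = -1

-1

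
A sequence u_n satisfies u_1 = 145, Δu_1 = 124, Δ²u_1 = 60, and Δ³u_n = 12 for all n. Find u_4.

709

Build the table forward from the leading diagonal:
D3: 12, 12, 12, 12
D2: 60, 72, 84, 96
D1: 124, 184, 256, 340
u: 145, 269, 453, 709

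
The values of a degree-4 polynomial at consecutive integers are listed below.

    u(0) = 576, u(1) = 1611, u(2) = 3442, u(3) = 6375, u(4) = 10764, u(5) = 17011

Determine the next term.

1035, 1831, 2933, 4389, 6247
796, 1102, 1456, 1858
306, 354, 402
48, 48
Fourth differences constant at 48.
402 + 48 = 450;  1858 + 450 = 2308;  6247 + 2308 = 8555;  17011 + 8555 = 25566

25566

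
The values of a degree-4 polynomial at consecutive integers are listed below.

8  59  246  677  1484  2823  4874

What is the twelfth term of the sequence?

Δ: 51, 187, 431, 807, 1339, 2051
Δ²: 136, 244, 376, 532, 712
Δ³: 108, 132, 156, 180
Δ⁴: 24, 24, 24
The fourth differences are constant (24).
180 + 24 = 204;  712 + 204 = 916;  2051 + 916 = 2967;  4874 + 2967 = 7841
204 + 24 = 228;  916 + 228 = 1144;  2967 + 1144 = 4111;  7841 + 4111 = 11952
228 + 24 = 252;  1144 + 252 = 1396;  4111 + 1396 = 5507;  11952 + 5507 = 17459
252 + 24 = 276;  1396 + 276 = 1672;  5507 + 1672 = 7179;  17459 + 7179 = 24638
276 + 24 = 300;  1672 + 300 = 1972;  7179 + 1972 = 9151;  24638 + 9151 = 33789

33789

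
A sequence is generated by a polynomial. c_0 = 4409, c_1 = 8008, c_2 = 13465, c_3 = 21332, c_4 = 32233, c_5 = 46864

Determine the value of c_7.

90460

D1: 3599  5457  7867  10901  14631
D2: 1858  2410  3034  3730
D3: 552  624  696
D4: 72  72
The fourth differences are constant (72).
696 + 72 = 768;  3730 + 768 = 4498;  14631 + 4498 = 19129;  46864 + 19129 = 65993
768 + 72 = 840;  4498 + 840 = 5338;  19129 + 5338 = 24467;  65993 + 24467 = 90460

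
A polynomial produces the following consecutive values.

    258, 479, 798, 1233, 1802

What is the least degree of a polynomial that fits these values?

221, 319, 435, 569
98, 116, 134
18, 18
The third differences are constant, so the polynomial has degree 3.

3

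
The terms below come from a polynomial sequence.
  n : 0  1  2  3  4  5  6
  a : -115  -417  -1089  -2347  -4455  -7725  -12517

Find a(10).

Δ: -302, -672, -1258, -2108, -3270, -4792
Δ²: -370, -586, -850, -1162, -1522
Δ³: -216, -264, -312, -360
Δ⁴: -48, -48, -48
Constant fourth difference = -48, so extend:
-360 − 48 = -408;  -1522 − 408 = -1930;  -4792 − 1930 = -6722;  -12517 − 6722 = -19239
-408 − 48 = -456;  -1930 − 456 = -2386;  -6722 − 2386 = -9108;  -19239 − 9108 = -28347
-456 − 48 = -504;  -2386 − 504 = -2890;  -9108 − 2890 = -11998;  -28347 − 11998 = -40345
-504 − 48 = -552;  -2890 − 552 = -3442;  -11998 − 3442 = -15440;  -40345 − 15440 = -55785

-55785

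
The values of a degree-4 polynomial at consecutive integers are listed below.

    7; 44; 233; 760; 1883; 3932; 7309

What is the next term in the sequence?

12488

37, 189, 527, 1123, 2049, 3377
152, 338, 596, 926, 1328
186, 258, 330, 402
72, 72, 72
Fourth differences constant at 72.
402 + 72 = 474;  1328 + 474 = 1802;  3377 + 1802 = 5179;  7309 + 5179 = 12488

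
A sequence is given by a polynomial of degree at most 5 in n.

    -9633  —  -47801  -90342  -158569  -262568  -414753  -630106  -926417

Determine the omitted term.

Using the last 7 terms:
First differences: -42541  -68227  -103999  -152185  -215353  -296311
Second differences: -25686  -35772  -48186  -63168  -80958
Third differences: -10086  -12414  -14982  -17790
Fourth differences: -2328  -2568  -2808
Fifth differences: -240  -240
Constant fifth difference = -240.
Extend backward: -2328 + 240 = -2088;  -10086 + 2088 = -7998;  -25686 + 7998 = -17688;  -42541 + 17688 = -24853;  -47801 + 24853 = -22948

-22948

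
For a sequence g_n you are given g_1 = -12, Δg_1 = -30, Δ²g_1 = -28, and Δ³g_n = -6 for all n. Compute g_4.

Build the table forward from the leading diagonal:
Third differences: -6  -6  -6  -6
Second differences: -28  -34  -40  -46
First differences: -30  -58  -92  -132
g: -12  -42  -100  -192

-192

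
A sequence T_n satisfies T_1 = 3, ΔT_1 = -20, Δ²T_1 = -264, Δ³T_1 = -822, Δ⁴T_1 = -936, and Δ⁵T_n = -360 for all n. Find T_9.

Build the table forward from the leading diagonal:
Fifth differences: -360, -360, -360, -360, -360, -360, -360, -360, -360
Fourth differences: -936, -1296, -1656, -2016, -2376, -2736, -3096, -3456, -3816
Third differences: -822, -1758, -3054, -4710, -6726, -9102, -11838, -14934, -18390
Second differences: -264, -1086, -2844, -5898, -10608, -17334, -26436, -38274, -53208
First differences: -20, -284, -1370, -4214, -10112, -20720, -38054, -64490, -102764
T: 3, -17, -301, -1671, -5885, -15997, -36717, -74771, -139261

-139261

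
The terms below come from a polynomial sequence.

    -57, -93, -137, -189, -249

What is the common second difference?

-8

Δ: -36, -44, -52, -60
Δ²: -8, -8, -8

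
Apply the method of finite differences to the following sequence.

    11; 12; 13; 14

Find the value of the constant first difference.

1

D1: 1, 1, 1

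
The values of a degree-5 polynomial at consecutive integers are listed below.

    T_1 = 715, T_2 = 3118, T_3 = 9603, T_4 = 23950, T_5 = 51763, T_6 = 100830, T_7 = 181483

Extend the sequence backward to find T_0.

78

Δ: 2403, 6485, 14347, 27813, 49067, 80653
Δ²: 4082, 7862, 13466, 21254, 31586
Δ³: 3780, 5604, 7788, 10332
Δ⁴: 1824, 2184, 2544
Δ⁵: 360, 360
The fifth differences are constant at 360.
Work back: 1824 − 360 = 1464;  3780 − 1464 = 2316;  4082 − 2316 = 1766;  2403 − 1766 = 637;  715 − 637 = 78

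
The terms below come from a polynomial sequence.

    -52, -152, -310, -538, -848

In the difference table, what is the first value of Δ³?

First differences: -100, -158, -228, -310
Second differences: -58, -70, -82
Third differences: -12, -12

-12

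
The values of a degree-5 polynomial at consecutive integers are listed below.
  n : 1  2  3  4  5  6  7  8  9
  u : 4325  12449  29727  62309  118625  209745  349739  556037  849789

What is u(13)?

First differences: 8124 , 17278 , 32582 , 56316 , 91120 , 139994 , 206298 , 293752
Second differences: 9154 , 15304 , 23734 , 34804 , 48874 , 66304 , 87454
Third differences: 6150 , 8430 , 11070 , 14070 , 17430 , 21150
Fourth differences: 2280 , 2640 , 3000 , 3360 , 3720
Fifth differences: 360 , 360 , 360 , 360
Constant fifth difference = 360, so extend:
3720 + 360 = 4080;  21150 + 4080 = 25230;  87454 + 25230 = 112684;  293752 + 112684 = 406436;  849789 + 406436 = 1256225
4080 + 360 = 4440;  25230 + 4440 = 29670;  112684 + 29670 = 142354;  406436 + 142354 = 548790;  1256225 + 548790 = 1805015
4440 + 360 = 4800;  29670 + 4800 = 34470;  142354 + 34470 = 176824;  548790 + 176824 = 725614;  1805015 + 725614 = 2530629
4800 + 360 = 5160;  34470 + 5160 = 39630;  176824 + 39630 = 216454;  725614 + 216454 = 942068;  2530629 + 942068 = 3472697

3472697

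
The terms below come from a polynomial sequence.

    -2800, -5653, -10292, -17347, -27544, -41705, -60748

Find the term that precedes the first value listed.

D1: -2853, -4639, -7055, -10197, -14161, -19043
D2: -1786, -2416, -3142, -3964, -4882
D3: -630, -726, -822, -918
D4: -96, -96, -96
The fourth differences are constant at -96.
Work back: -630 + 96 = -534;  -1786 + 534 = -1252;  -2853 + 1252 = -1601;  -2800 + 1601 = -1199

-1199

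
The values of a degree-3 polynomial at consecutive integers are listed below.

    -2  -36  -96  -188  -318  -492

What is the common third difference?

D1: -34, -60, -92, -130, -174
D2: -26, -32, -38, -44
D3: -6, -6, -6

-6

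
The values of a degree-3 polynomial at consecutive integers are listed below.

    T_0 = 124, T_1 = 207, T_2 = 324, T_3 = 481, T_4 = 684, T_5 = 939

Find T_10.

3204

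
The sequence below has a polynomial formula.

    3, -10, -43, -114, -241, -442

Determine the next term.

-735

-13, -33, -71, -127, -201
-20, -38, -56, -74
-18, -18, -18
The third differences are constant (-18).
-74 − 18 = -92;  -201 − 92 = -293;  -442 − 293 = -735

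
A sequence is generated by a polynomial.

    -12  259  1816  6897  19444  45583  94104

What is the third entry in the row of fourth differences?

2664

First differences: 271, 1557, 5081, 12547, 26139, 48521
Second differences: 1286, 3524, 7466, 13592, 22382
Third differences: 2238, 3942, 6126, 8790
Fourth differences: 1704, 2184, 2664
Fifth differences: 480, 480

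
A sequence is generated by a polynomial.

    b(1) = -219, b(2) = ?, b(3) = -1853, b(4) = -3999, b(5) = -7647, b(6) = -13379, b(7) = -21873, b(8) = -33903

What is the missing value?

-723

Using the last 6 terms:
-2146  -3648  -5732  -8494  -12030
-1502  -2084  -2762  -3536
-582  -678  -774
-96  -96
Constant fourth difference = -96.
Extend backward: -582 + 96 = -486;  -1502 + 486 = -1016;  -2146 + 1016 = -1130;  -1853 + 1130 = -723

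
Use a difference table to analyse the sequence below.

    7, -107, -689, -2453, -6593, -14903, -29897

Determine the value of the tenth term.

D1: -114, -582, -1764, -4140, -8310, -14994
D2: -468, -1182, -2376, -4170, -6684
D3: -714, -1194, -1794, -2514
D4: -480, -600, -720
D5: -120, -120
Constant fifth difference = -120, so extend:
-720 − 120 = -840;  -2514 − 840 = -3354;  -6684 − 3354 = -10038;  -14994 − 10038 = -25032;  -29897 − 25032 = -54929
-840 − 120 = -960;  -3354 − 960 = -4314;  -10038 − 4314 = -14352;  -25032 − 14352 = -39384;  -54929 − 39384 = -94313
-960 − 120 = -1080;  -4314 − 1080 = -5394;  -14352 − 5394 = -19746;  -39384 − 19746 = -59130;  -94313 − 59130 = -153443

-153443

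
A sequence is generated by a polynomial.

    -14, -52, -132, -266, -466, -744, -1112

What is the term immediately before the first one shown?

-38  -80  -134  -200  -278  -368
-42  -54  -66  -78  -90
-12  -12  -12  -12
The third differences are constant at -12.
Work back: -42 + 12 = -30;  -38 + 30 = -8;  -14 + 8 = -6

-6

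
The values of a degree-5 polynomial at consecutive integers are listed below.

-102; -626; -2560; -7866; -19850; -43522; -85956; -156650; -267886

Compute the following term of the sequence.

Δ: -524  -1934  -5306  -11984  -23672  -42434  -70694  -111236
Δ²: -1410  -3372  -6678  -11688  -18762  -28260  -40542
Δ³: -1962  -3306  -5010  -7074  -9498  -12282
Δ⁴: -1344  -1704  -2064  -2424  -2784
Δ⁵: -360  -360  -360  -360
Constant fifth difference = -360, so extend:
-2784 − 360 = -3144;  -12282 − 3144 = -15426;  -40542 − 15426 = -55968;  -111236 − 55968 = -167204;  -267886 − 167204 = -435090

-435090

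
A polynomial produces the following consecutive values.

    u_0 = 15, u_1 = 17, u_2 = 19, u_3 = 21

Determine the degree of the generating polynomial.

Δ: 2, 2, 2
The first differences are constant, so the polynomial has degree 1.

1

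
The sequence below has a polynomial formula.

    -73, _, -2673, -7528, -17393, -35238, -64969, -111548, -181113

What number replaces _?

Using the last 7 terms:
First differences: -4855  -9865  -17845  -29731  -46579  -69565
Second differences: -5010  -7980  -11886  -16848  -22986
Third differences: -2970  -3906  -4962  -6138
Fourth differences: -936  -1056  -1176
Fifth differences: -120  -120
Constant fifth difference = -120.
Extend backward: -936 + 120 = -816;  -2970 + 816 = -2154;  -5010 + 2154 = -2856;  -4855 + 2856 = -1999;  -2673 + 1999 = -674

-674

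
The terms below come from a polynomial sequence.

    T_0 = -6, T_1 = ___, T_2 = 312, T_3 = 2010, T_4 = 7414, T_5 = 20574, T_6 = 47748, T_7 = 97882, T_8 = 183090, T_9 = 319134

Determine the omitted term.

Using the last 8 terms:
1698  5404  13160  27174  50134  85208  136044
3706  7756  14014  22960  35074  50836
4050  6258  8946  12114  15762
2208  2688  3168  3648
480  480  480
Constant fifth difference = 480.
Extend backward: 2208 − 480 = 1728;  4050 − 1728 = 2322;  3706 − 2322 = 1384;  1698 − 1384 = 314;  312 − 314 = -2

-2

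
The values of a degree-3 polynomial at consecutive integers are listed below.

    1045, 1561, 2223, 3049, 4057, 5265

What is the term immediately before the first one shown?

516  662  826  1008  1208
146  164  182  200
18  18  18
The third differences are constant at 18.
Work back: 146 − 18 = 128;  516 − 128 = 388;  1045 − 388 = 657

657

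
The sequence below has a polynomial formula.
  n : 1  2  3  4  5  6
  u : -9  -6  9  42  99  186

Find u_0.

-6

Δ: 3, 15, 33, 57, 87
Δ²: 12, 18, 24, 30
Δ³: 6, 6, 6
The third differences are constant at 6.
Work back: 12 − 6 = 6;  3 − 6 = -3;  -9 + 3 = -6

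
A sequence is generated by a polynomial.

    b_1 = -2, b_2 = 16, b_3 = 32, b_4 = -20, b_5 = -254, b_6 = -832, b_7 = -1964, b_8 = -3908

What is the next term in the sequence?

Δ: 18, 16, -52, -234, -578, -1132, -1944
Δ²: -2, -68, -182, -344, -554, -812
Δ³: -66, -114, -162, -210, -258
Δ⁴: -48, -48, -48, -48
The fourth differences are constant (-48).
-258 − 48 = -306;  -812 − 306 = -1118;  -1944 − 1118 = -3062;  -3908 − 3062 = -6970

-6970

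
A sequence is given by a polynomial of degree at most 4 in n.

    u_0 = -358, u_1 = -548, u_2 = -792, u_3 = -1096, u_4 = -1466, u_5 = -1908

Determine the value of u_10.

First differences: -190, -244, -304, -370, -442
Second differences: -54, -60, -66, -72
Third differences: -6, -6, -6
The third differences are constant (-6).
-72 − 6 = -78;  -442 − 78 = -520;  -1908 − 520 = -2428
-78 − 6 = -84;  -520 − 84 = -604;  -2428 − 604 = -3032
-84 − 6 = -90;  -604 − 90 = -694;  -3032 − 694 = -3726
-90 − 6 = -96;  -694 − 96 = -790;  -3726 − 790 = -4516
-96 − 6 = -102;  -790 − 102 = -892;  -4516 − 892 = -5408

-5408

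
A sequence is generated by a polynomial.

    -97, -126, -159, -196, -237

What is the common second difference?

D1: -29, -33, -37, -41
D2: -4, -4, -4

-4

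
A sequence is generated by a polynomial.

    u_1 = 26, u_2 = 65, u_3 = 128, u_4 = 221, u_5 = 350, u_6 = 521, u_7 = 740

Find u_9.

Δ: 39  63  93  129  171  219
Δ²: 24  30  36  42  48
Δ³: 6  6  6  6
Third differences constant at 6.
48 + 6 = 54;  219 + 54 = 273;  740 + 273 = 1013
54 + 6 = 60;  273 + 60 = 333;  1013 + 333 = 1346

1346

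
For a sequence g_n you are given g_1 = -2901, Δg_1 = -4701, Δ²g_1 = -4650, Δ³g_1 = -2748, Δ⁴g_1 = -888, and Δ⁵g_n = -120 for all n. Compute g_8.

-263238

Build the table forward from the leading diagonal:
Δ⁵: -120  -120  -120  -120  -120  -120  -120  -120
Δ⁴: -888  -1008  -1128  -1248  -1368  -1488  -1608  -1728
Δ³: -2748  -3636  -4644  -5772  -7020  -8388  -9876  -11484
Δ²: -4650  -7398  -11034  -15678  -21450  -28470  -36858  -46734
Δ: -4701  -9351  -16749  -27783  -43461  -64911  -93381  -130239
g: -2901  -7602  -16953  -33702  -61485  -104946  -169857  -263238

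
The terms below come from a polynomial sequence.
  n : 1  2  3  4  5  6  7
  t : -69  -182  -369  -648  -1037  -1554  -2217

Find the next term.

-3044

First differences: -113, -187, -279, -389, -517, -663
Second differences: -74, -92, -110, -128, -146
Third differences: -18, -18, -18, -18
Constant third difference = -18, so extend:
-146 − 18 = -164;  -663 − 164 = -827;  -2217 − 827 = -3044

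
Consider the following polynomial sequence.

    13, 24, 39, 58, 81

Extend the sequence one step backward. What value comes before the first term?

11, 15, 19, 23
4, 4, 4
The second differences are constant at 4.
Work back: 11 − 4 = 7;  13 − 7 = 6

6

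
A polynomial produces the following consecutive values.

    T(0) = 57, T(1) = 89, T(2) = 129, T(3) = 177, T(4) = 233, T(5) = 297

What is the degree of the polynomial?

2

Δ: 32, 40, 48, 56, 64
Δ²: 8, 8, 8, 8
The second differences are constant, so the polynomial has degree 2.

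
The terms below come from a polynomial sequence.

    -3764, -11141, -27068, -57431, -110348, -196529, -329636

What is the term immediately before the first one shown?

-923

-7377  -15927  -30363  -52917  -86181  -133107
-8550  -14436  -22554  -33264  -46926
-5886  -8118  -10710  -13662
-2232  -2592  -2952
-360  -360
The fifth differences are constant at -360.
Work back: -2232 + 360 = -1872;  -5886 + 1872 = -4014;  -8550 + 4014 = -4536;  -7377 + 4536 = -2841;  -3764 + 2841 = -923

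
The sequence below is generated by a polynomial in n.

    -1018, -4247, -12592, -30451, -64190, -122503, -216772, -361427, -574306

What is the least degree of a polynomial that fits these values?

5

First differences: -3229, -8345, -17859, -33739, -58313, -94269, -144655, -212879
Second differences: -5116, -9514, -15880, -24574, -35956, -50386, -68224
Third differences: -4398, -6366, -8694, -11382, -14430, -17838
Fourth differences: -1968, -2328, -2688, -3048, -3408
Fifth differences: -360, -360, -360, -360
The fifth differences are constant, so the polynomial has degree 5.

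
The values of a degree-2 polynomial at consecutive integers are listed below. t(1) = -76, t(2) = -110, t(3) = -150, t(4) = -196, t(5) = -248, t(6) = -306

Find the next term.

D1: -34  -40  -46  -52  -58
D2: -6  -6  -6  -6
The second differences are constant (-6).
-58 − 6 = -64;  -306 − 64 = -370

-370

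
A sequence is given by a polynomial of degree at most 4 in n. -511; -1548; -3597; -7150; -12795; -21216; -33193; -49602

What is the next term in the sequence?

-71415

Δ: -1037, -2049, -3553, -5645, -8421, -11977, -16409
Δ²: -1012, -1504, -2092, -2776, -3556, -4432
Δ³: -492, -588, -684, -780, -876
Δ⁴: -96, -96, -96, -96
Fourth differences constant at -96.
-876 − 96 = -972;  -4432 − 972 = -5404;  -16409 − 5404 = -21813;  -49602 − 21813 = -71415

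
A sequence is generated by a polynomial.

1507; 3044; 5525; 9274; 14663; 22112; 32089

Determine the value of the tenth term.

82588

Δ: 1537 , 2481 , 3749 , 5389 , 7449 , 9977
Δ²: 944 , 1268 , 1640 , 2060 , 2528
Δ³: 324 , 372 , 420 , 468
Δ⁴: 48 , 48 , 48
The fourth differences are constant (48).
468 + 48 = 516;  2528 + 516 = 3044;  9977 + 3044 = 13021;  32089 + 13021 = 45110
516 + 48 = 564;  3044 + 564 = 3608;  13021 + 3608 = 16629;  45110 + 16629 = 61739
564 + 48 = 612;  3608 + 612 = 4220;  16629 + 4220 = 20849;  61739 + 20849 = 82588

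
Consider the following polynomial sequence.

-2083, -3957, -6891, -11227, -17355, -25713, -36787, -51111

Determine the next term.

Δ: -1874, -2934, -4336, -6128, -8358, -11074, -14324
Δ²: -1060, -1402, -1792, -2230, -2716, -3250
Δ³: -342, -390, -438, -486, -534
Δ⁴: -48, -48, -48, -48
Constant fourth difference = -48, so extend:
-534 − 48 = -582;  -3250 − 582 = -3832;  -14324 − 3832 = -18156;  -51111 − 18156 = -69267

-69267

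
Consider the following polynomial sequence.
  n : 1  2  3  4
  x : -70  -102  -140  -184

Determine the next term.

-234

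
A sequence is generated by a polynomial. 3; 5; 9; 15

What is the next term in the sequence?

First differences: 2 , 4 , 6
Second differences: 2 , 2
Second differences constant at 2.
6 + 2 = 8;  15 + 8 = 23

23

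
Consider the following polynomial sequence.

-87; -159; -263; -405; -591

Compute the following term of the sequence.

-827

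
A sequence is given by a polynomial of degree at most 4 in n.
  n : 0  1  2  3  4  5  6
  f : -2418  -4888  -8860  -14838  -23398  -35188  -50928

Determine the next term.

-71410

First differences: -2470, -3972, -5978, -8560, -11790, -15740
Second differences: -1502, -2006, -2582, -3230, -3950
Third differences: -504, -576, -648, -720
Fourth differences: -72, -72, -72
Constant fourth difference = -72, so extend:
-720 − 72 = -792;  -3950 − 792 = -4742;  -15740 − 4742 = -20482;  -50928 − 20482 = -71410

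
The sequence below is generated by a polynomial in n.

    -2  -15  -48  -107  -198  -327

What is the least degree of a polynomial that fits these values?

3

-13, -33, -59, -91, -129
-20, -26, -32, -38
-6, -6, -6
The third differences are constant, so the polynomial has degree 3.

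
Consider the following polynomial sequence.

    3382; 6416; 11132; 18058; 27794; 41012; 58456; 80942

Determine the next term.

3034, 4716, 6926, 9736, 13218, 17444, 22486
1682, 2210, 2810, 3482, 4226, 5042
528, 600, 672, 744, 816
72, 72, 72, 72
The fourth differences are constant (72).
816 + 72 = 888;  5042 + 888 = 5930;  22486 + 5930 = 28416;  80942 + 28416 = 109358

109358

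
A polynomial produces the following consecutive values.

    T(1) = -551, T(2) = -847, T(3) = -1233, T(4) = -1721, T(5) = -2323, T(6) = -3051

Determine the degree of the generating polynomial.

First differences: -296, -386, -488, -602, -728
Second differences: -90, -102, -114, -126
Third differences: -12, -12, -12
The third differences are constant, so the polynomial has degree 3.

3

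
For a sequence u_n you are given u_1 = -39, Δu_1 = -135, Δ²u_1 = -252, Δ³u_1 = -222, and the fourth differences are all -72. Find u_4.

-1422

Build the table forward from the leading diagonal:
Fourth differences: -72  -72  -72  -72
Third differences: -222  -294  -366  -438
Second differences: -252  -474  -768  -1134
First differences: -135  -387  -861  -1629
u: -39  -174  -561  -1422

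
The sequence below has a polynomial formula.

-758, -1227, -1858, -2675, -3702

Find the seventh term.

Δ: -469  -631  -817  -1027
Δ²: -162  -186  -210
Δ³: -24  -24
Constant third difference = -24, so extend:
-210 − 24 = -234;  -1027 − 234 = -1261;  -3702 − 1261 = -4963
-234 − 24 = -258;  -1261 − 258 = -1519;  -4963 − 1519 = -6482

-6482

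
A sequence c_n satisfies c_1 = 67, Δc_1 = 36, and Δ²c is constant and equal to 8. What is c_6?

Build the table forward from the leading diagonal:
D2: 8  8  8  8  8  8
D1: 36  44  52  60  68  76
c: 67  103  147  199  259  327

327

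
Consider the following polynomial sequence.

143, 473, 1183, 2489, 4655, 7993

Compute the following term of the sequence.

12863

First differences: 330  710  1306  2166  3338
Second differences: 380  596  860  1172
Third differences: 216  264  312
Fourth differences: 48  48
The fourth differences are constant (48).
312 + 48 = 360;  1172 + 360 = 1532;  3338 + 1532 = 4870;  7993 + 4870 = 12863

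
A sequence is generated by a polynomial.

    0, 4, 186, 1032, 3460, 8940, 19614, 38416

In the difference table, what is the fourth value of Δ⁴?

792

First differences: 4, 182, 846, 2428, 5480, 10674, 18802
Second differences: 178, 664, 1582, 3052, 5194, 8128
Third differences: 486, 918, 1470, 2142, 2934
Fourth differences: 432, 552, 672, 792
Fifth differences: 120, 120, 120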